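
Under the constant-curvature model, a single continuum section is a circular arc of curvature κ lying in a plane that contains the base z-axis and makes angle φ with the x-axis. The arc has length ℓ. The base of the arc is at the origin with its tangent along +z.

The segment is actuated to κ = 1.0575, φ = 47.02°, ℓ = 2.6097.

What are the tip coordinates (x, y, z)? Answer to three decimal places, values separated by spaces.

1.243 1.334 0.352

θ = κ·ℓ = 1.0575 × 2.6097 = 2.75976 rad
ρ = (1 − cos θ)/κ = (1 − -0.92798)/1.0575 = 1.82315
z = sin θ / κ = 0.37262/1.0575 = 0.35236
x = ρ cos φ = 1.82315 × cos(47.02°) = 1.24292
y = ρ sin φ = 1.82315 × sin(47.02°) = 1.33380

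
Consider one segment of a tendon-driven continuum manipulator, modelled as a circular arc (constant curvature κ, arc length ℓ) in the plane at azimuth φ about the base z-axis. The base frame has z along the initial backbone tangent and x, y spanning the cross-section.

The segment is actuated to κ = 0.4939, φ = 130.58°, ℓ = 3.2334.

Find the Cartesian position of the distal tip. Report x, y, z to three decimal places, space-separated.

θ = κ·ℓ = 0.4939 × 3.2334 = 1.59698 rad
ρ = (1 − cos θ)/κ = (1 − -0.02618)/0.4939 = 2.07770
z = sin θ / κ = 0.99966/0.4939 = 2.02401
x = ρ cos φ = 2.07770 × cos(130.58°) = -1.35156
y = ρ sin φ = 2.07770 × sin(130.58°) = 1.57801

-1.352 1.578 2.024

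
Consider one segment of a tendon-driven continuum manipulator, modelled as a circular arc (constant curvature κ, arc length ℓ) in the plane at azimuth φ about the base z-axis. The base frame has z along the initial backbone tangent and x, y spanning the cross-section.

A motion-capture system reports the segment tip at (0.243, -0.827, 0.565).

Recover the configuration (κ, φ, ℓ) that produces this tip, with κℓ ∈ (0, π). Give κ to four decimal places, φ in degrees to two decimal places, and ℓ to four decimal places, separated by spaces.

1.6230 286.37 1.2207

ρ = √(x²+y²) = √(0.243² + -0.827²) = 0.86196
φ = atan2(y, x) mod 360° = atan2(-0.827, 0.243) = 286.3745°
|p|² = ρ² + z² = 0.86196² + 0.565² = 1.06220
κ = 2ρ / |p|² = 2×0.86196 / 1.06220 = 1.62297
θ = 2·atan2(ρ, z) = 2·atan2(0.86196, 0.565) = 1.98115 rad
ℓ = θ/κ = 1.98115/1.62297 = 1.22070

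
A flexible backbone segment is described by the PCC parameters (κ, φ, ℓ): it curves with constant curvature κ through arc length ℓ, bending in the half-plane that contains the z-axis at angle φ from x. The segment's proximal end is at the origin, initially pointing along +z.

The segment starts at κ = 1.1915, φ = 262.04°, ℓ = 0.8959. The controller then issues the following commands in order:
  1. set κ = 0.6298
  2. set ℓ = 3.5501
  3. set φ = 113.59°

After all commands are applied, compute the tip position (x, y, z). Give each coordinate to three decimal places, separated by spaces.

initial: κ=1.1915, φ=262.04°, ℓ=0.8959
cmd 1: set κ=0.6298 → (κ,φ,ℓ)=(0.6298,262.04°,0.8959) → tip=(-0.0341,-0.2437,0.8491)
cmd 2: set ℓ=3.5501 → (κ,φ,ℓ)=(0.6298,262.04°,3.5501) → tip=(-0.3556,-2.5429,1.2494)
cmd 3: set φ=113.59° → (κ,φ,ℓ)=(0.6298,113.59°,3.5501) → tip=(-1.0275,2.3531,1.2494)

-1.028 2.353 1.249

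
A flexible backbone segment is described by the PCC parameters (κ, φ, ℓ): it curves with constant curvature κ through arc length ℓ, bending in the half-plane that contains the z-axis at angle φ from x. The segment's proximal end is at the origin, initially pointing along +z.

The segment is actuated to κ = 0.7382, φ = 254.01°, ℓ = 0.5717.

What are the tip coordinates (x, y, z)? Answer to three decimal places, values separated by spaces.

-0.033 -0.114 0.555

θ = κ·ℓ = 0.7382 × 0.5717 = 0.42203 rad
ρ = (1 − cos θ)/κ = (1 − 0.91226)/0.7382 = 0.11886
z = sin θ / κ = 0.40961/0.7382 = 0.55488
x = ρ cos φ = 0.11886 × cos(254.01°) = -0.03274
y = ρ sin φ = 0.11886 × sin(254.01°) = -0.11426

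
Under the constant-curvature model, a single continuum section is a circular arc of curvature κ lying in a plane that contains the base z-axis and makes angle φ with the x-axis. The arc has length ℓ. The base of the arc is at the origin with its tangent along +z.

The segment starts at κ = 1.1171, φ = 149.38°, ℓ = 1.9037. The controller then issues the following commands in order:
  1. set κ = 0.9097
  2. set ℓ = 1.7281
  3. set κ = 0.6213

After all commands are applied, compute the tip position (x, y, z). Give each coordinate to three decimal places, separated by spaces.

-0.725 0.429 1.415

initial: κ=1.1171, φ=149.38°, ℓ=1.9037
cmd 1: set κ=0.9097 → (κ,φ,ℓ)=(0.9097,149.38°,1.9037) → tip=(-1.0976,0.6497,1.0850)
cmd 2: set ℓ=1.7281 → (κ,φ,ℓ)=(0.9097,149.38°,1.7281) → tip=(-0.9472,0.5606,1.0993)
cmd 3: set κ=0.6213 → (κ,φ,ℓ)=(0.6213,149.38°,1.7281) → tip=(-0.7245,0.4288,1.4147)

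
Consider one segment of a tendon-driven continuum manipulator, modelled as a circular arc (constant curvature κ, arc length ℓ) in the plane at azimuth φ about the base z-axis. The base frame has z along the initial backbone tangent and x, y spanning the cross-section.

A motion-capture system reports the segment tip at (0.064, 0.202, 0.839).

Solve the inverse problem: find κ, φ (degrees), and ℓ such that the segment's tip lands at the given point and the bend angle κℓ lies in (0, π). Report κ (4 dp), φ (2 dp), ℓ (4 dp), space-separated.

ρ = √(x²+y²) = √(0.064² + 0.202²) = 0.21190
φ = atan2(y, x) mod 360° = atan2(0.202, 0.064) = 72.4201°
|p|² = ρ² + z² = 0.21190² + 0.839² = 0.74882
κ = 2ρ / |p|² = 2×0.21190 / 0.74882 = 0.56595
θ = 2·atan2(ρ, z) = 2·atan2(0.21190, 0.839) = 0.49477 rad
ℓ = θ/κ = 0.49477/0.56595 = 0.87423

0.5659 72.42 0.8742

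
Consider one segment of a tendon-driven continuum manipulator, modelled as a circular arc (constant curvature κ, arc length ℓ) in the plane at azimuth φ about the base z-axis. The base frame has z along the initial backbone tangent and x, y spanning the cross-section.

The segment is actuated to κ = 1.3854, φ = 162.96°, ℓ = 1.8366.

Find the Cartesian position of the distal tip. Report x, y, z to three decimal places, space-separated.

-1.261 0.386 0.406

θ = κ·ℓ = 1.3854 × 1.8366 = 2.54443 rad
ρ = (1 − cos θ)/κ = (1 − -0.82693)/1.3854 = 1.31870
z = sin θ / κ = 0.56230/1.3854 = 0.40588
x = ρ cos φ = 1.31870 × cos(162.96°) = -1.26081
y = ρ sin φ = 1.31870 × sin(162.96°) = 0.38643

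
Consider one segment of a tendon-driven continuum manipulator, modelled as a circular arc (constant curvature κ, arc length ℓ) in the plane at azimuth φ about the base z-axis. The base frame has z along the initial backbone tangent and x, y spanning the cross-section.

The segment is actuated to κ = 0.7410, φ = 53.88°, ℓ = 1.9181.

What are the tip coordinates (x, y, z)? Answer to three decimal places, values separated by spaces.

0.677 0.928 1.334

θ = κ·ℓ = 0.7410 × 1.9181 = 1.42131 rad
ρ = (1 − cos θ)/κ = (1 − 0.14893)/0.7410 = 1.14855
z = sin θ / κ = 0.98885/0.7410 = 1.33448
x = ρ cos φ = 1.14855 × cos(53.88°) = 0.67704
y = ρ sin φ = 1.14855 × sin(53.88°) = 0.92778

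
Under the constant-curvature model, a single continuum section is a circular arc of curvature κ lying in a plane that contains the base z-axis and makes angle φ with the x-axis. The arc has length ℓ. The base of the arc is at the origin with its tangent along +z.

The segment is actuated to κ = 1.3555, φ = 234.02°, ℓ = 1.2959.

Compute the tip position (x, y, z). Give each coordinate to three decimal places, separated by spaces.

θ = κ·ℓ = 1.3555 × 1.2959 = 1.75659 rad
ρ = (1 − cos θ)/κ = (1 − -0.18473)/1.3555 = 0.87402
z = sin θ / κ = 0.98279/1.3555 = 0.72504
x = ρ cos φ = 0.87402 × cos(234.02°) = -0.51349
y = ρ sin φ = 0.87402 × sin(234.02°) = -0.70727

-0.513 -0.707 0.725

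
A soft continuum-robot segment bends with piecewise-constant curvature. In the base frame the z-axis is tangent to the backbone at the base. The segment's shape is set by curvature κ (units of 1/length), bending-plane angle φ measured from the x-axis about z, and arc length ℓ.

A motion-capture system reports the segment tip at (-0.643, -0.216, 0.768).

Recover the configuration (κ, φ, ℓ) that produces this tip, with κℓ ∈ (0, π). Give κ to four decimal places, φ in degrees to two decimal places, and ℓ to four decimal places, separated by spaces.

1.2921 198.57 1.1198

ρ = √(x²+y²) = √(-0.643² + -0.216²) = 0.67831
φ = atan2(y, x) mod 360° = atan2(-0.216, -0.643) = 198.5685°
|p|² = ρ² + z² = 0.67831² + 0.768² = 1.04993
κ = 2ρ / |p|² = 2×0.67831 / 1.04993 = 1.29211
θ = 2·atan2(ρ, z) = 2·atan2(0.67831, 0.768) = 1.44693 rad
ℓ = θ/κ = 1.44693/1.29211 = 1.11982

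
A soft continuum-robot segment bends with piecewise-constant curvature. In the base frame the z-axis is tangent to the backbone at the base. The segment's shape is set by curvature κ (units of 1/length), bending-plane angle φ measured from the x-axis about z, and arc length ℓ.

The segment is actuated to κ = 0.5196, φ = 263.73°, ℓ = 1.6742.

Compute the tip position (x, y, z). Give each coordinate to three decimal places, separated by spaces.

-0.075 -0.679 1.471

θ = κ·ℓ = 0.5196 × 1.6742 = 0.86991 rad
ρ = (1 − cos θ)/κ = (1 − 0.64489)/0.5196 = 0.68343
z = sin θ / κ = 0.76427/0.5196 = 1.47089
x = ρ cos φ = 0.68343 × cos(263.73°) = -0.07464
y = ρ sin φ = 0.68343 × sin(263.73°) = -0.67934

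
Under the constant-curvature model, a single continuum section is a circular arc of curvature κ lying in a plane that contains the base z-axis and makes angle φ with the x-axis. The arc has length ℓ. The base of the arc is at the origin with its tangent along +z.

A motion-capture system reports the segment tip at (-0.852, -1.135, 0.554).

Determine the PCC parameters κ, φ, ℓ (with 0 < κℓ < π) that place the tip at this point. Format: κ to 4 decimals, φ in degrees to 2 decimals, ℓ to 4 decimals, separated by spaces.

1.2229 233.11 1.9603

ρ = √(x²+y²) = √(-0.852² + -1.135²) = 1.41920
φ = atan2(y, x) mod 360° = atan2(-1.135, -0.852) = 233.1059°
|p|² = ρ² + z² = 1.41920² + 0.554² = 2.32105
κ = 2ρ / |p|² = 2×1.41920 / 2.32105 = 1.22290
θ = 2·atan2(ρ, z) = 2·atan2(1.41920, 0.554) = 2.39725 rad
ℓ = θ/κ = 2.39725/1.22290 = 1.96031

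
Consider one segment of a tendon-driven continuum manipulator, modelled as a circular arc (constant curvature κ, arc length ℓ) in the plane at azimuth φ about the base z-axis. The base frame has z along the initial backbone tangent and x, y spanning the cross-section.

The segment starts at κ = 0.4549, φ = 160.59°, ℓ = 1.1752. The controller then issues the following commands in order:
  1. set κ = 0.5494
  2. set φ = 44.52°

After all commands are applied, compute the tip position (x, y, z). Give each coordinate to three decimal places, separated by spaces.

initial: κ=0.4549, φ=160.59°, ℓ=1.1752
cmd 1: set κ=0.5494 → (κ,φ,ℓ)=(0.5494,160.59°,1.1752) → tip=(-0.3456,0.1218,1.0952)
cmd 2: set φ=44.52° → (κ,φ,ℓ)=(0.5494,44.52°,1.1752) → tip=(0.2612,0.2569,1.0952)

0.261 0.257 1.095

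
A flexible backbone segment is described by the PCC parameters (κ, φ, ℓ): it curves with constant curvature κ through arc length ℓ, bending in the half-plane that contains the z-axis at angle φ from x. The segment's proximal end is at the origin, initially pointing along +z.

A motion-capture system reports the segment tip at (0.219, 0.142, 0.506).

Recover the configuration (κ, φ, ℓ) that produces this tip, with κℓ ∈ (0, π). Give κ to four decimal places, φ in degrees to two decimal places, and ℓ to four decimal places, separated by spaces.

ρ = √(x²+y²) = √(0.219² + 0.142²) = 0.26101
φ = atan2(y, x) mod 360° = atan2(0.142, 0.219) = 32.9594°
|p|² = ρ² + z² = 0.26101² + 0.506² = 0.32416
κ = 2ρ / |p|² = 2×0.26101 / 0.32416 = 1.61036
θ = 2·atan2(ρ, z) = 2·atan2(0.26101, 0.506) = 0.95246 rad
ℓ = θ/κ = 0.95246/1.61036 = 0.59146

1.6104 32.96 0.5915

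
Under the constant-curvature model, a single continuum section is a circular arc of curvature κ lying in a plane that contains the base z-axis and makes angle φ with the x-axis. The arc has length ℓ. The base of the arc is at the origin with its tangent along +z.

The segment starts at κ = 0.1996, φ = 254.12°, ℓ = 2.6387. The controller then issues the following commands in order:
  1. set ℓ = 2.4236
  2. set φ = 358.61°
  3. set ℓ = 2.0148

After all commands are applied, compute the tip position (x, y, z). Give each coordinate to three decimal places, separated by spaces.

0.400 -0.010 1.961

initial: κ=0.1996, φ=254.12°, ℓ=2.6387
cmd 1: set ℓ=2.4236 → (κ,φ,ℓ)=(0.1996,254.12°,2.4236) → tip=(-0.1573,-0.5529,2.3302)
cmd 2: set φ=358.61° → (κ,φ,ℓ)=(0.1996,358.61°,2.4236) → tip=(0.5747,-0.0139,2.3302)
cmd 3: set ℓ=2.0148 → (κ,φ,ℓ)=(0.1996,358.61°,2.0148) → tip=(0.3996,-0.0097,1.9609)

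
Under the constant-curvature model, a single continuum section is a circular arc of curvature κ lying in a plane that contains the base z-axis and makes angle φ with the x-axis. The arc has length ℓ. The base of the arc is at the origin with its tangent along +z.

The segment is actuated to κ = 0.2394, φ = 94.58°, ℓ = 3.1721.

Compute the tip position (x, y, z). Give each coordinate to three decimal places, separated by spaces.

-0.092 1.144 2.876

θ = κ·ℓ = 0.2394 × 3.1721 = 0.75940 rad
ρ = (1 − cos θ)/κ = (1 − 0.72525)/0.2394 = 1.14767
z = sin θ / κ = 0.68849/0.2394 = 2.87589
x = ρ cos φ = 1.14767 × cos(94.58°) = -0.09164
y = ρ sin φ = 1.14767 × sin(94.58°) = 1.14400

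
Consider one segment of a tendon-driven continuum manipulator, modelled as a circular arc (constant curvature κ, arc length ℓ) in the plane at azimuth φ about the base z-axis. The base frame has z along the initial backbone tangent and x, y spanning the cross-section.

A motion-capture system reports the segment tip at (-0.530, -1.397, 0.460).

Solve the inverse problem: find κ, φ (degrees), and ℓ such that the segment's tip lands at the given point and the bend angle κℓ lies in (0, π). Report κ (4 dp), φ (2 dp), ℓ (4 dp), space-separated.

ρ = √(x²+y²) = √(-0.530² + -1.397²) = 1.49416
φ = atan2(y, x) mod 360° = atan2(-1.397, -0.530) = 249.2240°
|p|² = ρ² + z² = 1.49416² + 0.460² = 2.44411
κ = 2ρ / |p|² = 2×1.49416 / 2.44411 = 1.22266
θ = 2·atan2(ρ, z) = 2·atan2(1.49416, 0.460) = 2.54428 rad
ℓ = θ/κ = 2.54428/1.22266 = 2.08094

1.2227 249.22 2.0809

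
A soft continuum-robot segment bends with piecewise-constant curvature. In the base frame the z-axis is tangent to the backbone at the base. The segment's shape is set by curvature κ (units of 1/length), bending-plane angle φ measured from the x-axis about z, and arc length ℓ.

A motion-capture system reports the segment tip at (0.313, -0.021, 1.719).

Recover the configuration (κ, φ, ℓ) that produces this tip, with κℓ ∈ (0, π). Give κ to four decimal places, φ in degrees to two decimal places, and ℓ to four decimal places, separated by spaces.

ρ = √(x²+y²) = √(0.313² + -0.021²) = 0.31370
φ = atan2(y, x) mod 360° = atan2(-0.021, 0.313) = 356.1616°
|p|² = ρ² + z² = 0.31370² + 1.719² = 3.05337
κ = 2ρ / |p|² = 2×0.31370 / 3.05337 = 0.20548
θ = 2·atan2(ρ, z) = 2·atan2(0.31370, 1.719) = 0.36101 rad
ℓ = θ/κ = 0.36101/0.20548 = 1.75691

0.2055 356.16 1.7569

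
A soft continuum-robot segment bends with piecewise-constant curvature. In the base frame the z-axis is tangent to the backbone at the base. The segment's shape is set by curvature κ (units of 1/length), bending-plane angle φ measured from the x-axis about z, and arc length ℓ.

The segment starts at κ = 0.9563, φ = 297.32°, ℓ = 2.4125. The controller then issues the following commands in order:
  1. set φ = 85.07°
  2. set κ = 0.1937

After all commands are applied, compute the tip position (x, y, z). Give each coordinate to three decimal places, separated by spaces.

initial: κ=0.9563, φ=297.32°, ℓ=2.4125
cmd 1: set φ=85.07° → (κ,φ,ℓ)=(0.9563,85.07°,2.4125) → tip=(0.1502,1.7415,0.7748)
cmd 2: set κ=0.1937 → (κ,φ,ℓ)=(0.1937,85.07°,2.4125) → tip=(0.0476,0.5515,2.3257)

0.048 0.551 2.326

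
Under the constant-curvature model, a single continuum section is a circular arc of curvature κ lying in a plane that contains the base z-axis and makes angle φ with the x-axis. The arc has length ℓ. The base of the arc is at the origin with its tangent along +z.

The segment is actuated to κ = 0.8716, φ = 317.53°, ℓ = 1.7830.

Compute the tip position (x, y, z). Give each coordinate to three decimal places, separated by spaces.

0.832 -0.762 1.147

θ = κ·ℓ = 0.8716 × 1.7830 = 1.55406 rad
ρ = (1 − cos θ)/κ = (1 − 0.01673)/0.8716 = 1.12812
z = sin θ / κ = 0.99986/0.8716 = 1.14715
x = ρ cos φ = 1.12812 × cos(317.53°) = 0.83213
y = ρ sin φ = 1.12812 × sin(317.53°) = -0.76171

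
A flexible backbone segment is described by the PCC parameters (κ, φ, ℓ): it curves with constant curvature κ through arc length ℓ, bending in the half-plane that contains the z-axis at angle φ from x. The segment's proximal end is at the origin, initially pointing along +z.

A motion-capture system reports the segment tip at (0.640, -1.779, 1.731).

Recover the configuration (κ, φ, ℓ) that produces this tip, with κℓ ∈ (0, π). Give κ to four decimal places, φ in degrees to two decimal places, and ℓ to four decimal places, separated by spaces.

0.5755 289.79 2.8827

ρ = √(x²+y²) = √(0.640² + -1.779²) = 1.89062
φ = atan2(y, x) mod 360° = atan2(-1.779, 0.640) = 289.7863°
|p|² = ρ² + z² = 1.89062² + 1.731² = 6.57080
κ = 2ρ / |p|² = 2×1.89062 / 6.57080 = 0.57546
θ = 2·atan2(ρ, z) = 2·atan2(1.89062, 1.731) = 1.65889 rad
ℓ = θ/κ = 1.65889/0.57546 = 2.88271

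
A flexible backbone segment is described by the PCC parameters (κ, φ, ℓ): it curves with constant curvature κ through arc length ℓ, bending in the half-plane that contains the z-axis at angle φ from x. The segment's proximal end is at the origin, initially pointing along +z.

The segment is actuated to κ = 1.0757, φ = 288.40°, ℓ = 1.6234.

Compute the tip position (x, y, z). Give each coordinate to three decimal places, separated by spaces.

0.345 -1.036 0.915

θ = κ·ℓ = 1.0757 × 1.6234 = 1.74629 rad
ρ = (1 − cos θ)/κ = (1 − -0.17460)/1.0757 = 1.09194
z = sin θ / κ = 0.98464/1.0757 = 0.91535
x = ρ cos φ = 1.09194 × cos(288.40°) = 0.34467
y = ρ sin φ = 1.09194 × sin(288.40°) = -1.03611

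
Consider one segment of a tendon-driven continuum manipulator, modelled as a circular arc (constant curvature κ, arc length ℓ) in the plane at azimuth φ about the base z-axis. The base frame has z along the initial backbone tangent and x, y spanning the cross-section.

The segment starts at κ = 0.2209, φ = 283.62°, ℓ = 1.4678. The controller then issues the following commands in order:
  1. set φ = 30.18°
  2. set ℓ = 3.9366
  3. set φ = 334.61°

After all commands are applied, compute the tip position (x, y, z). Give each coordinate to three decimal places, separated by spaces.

1.451 -0.689 3.459

initial: κ=0.2209, φ=283.62°, ℓ=1.4678
cmd 1: set φ=30.18° → (κ,φ,ℓ)=(0.2209,30.18°,1.4678) → tip=(0.2039,0.1186,1.4422)
cmd 2: set ℓ=3.9366 → (κ,φ,ℓ)=(0.2209,30.18°,3.9366) → tip=(1.3887,0.8076,3.4589)
cmd 3: set φ=334.61° → (κ,φ,ℓ)=(0.2209,334.61°,3.9366) → tip=(1.4513,-0.6888,3.4589)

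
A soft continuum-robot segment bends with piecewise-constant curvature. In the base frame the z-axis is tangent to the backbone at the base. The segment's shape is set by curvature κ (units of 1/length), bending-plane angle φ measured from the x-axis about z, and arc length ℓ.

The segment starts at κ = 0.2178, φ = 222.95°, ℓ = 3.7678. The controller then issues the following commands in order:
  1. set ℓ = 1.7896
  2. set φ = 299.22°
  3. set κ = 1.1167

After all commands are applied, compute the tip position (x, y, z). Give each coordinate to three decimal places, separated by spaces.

0.618 -1.106 0.815

initial: κ=0.2178, φ=222.95°, ℓ=3.7678
cmd 1: set ℓ=1.7896 → (κ,φ,ℓ)=(0.2178,222.95°,1.7896) → tip=(-0.2521,-0.2346,1.7446)
cmd 2: set φ=299.22° → (κ,φ,ℓ)=(0.2178,299.22°,1.7896) → tip=(0.1681,-0.3006,1.7446)
cmd 3: set κ=1.1167 → (κ,φ,ℓ)=(1.1167,299.22°,1.7896) → tip=(0.6184,-1.1057,0.8148)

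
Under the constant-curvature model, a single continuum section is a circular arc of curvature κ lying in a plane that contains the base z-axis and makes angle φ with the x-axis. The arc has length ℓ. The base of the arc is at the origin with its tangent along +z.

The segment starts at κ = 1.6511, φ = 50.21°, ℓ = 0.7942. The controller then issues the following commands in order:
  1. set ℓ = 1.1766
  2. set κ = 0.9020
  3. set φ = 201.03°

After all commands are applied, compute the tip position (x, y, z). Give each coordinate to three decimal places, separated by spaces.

-0.530 -0.204 0.968

initial: κ=1.6511, φ=50.21°, ℓ=0.7942
cmd 1: set ℓ=1.1766 → (κ,φ,ℓ)=(1.6511,50.21°,1.1766) → tip=(0.5285,0.6345,0.5643)
cmd 2: set κ=0.9020 → (κ,φ,ℓ)=(0.9020,50.21°,1.1766) → tip=(0.3634,0.4364,0.9678)
cmd 3: set φ=201.03° → (κ,φ,ℓ)=(0.9020,201.03°,1.1766) → tip=(-0.5301,-0.2038,0.9678)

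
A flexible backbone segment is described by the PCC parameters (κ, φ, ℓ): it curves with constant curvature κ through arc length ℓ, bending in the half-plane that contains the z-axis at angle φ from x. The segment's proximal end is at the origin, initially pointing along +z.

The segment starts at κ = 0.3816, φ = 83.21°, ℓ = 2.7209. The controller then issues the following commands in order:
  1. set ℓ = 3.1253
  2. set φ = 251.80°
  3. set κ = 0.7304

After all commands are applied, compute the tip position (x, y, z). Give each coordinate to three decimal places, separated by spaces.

-0.707 -2.150 1.037

initial: κ=0.3816, φ=83.21°, ℓ=2.7209
cmd 1: set ℓ=3.1253 → (κ,φ,ℓ)=(0.3816,83.21°,3.1253) → tip=(0.1954,1.6414,2.4354)
cmd 2: set φ=251.80° → (κ,φ,ℓ)=(0.3816,251.80°,3.1253) → tip=(-0.5163,-1.5703,2.4354)
cmd 3: set κ=0.7304 → (κ,φ,ℓ)=(0.7304,251.80°,3.1253) → tip=(-0.7070,-2.1503,1.0366)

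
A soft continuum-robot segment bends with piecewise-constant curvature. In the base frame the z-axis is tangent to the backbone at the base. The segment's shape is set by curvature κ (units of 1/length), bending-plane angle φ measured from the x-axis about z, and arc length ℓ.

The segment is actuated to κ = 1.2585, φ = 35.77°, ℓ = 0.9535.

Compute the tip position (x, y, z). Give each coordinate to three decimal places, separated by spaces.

θ = κ·ℓ = 1.2585 × 0.9535 = 1.19998 rad
ρ = (1 − cos θ)/κ = (1 − 0.36238)/1.2585 = 0.50665
z = sin θ / κ = 0.93203/1.2585 = 0.74059
x = ρ cos φ = 0.50665 × cos(35.77°) = 0.41108
y = ρ sin φ = 0.50665 × sin(35.77°) = 0.29616

0.411 0.296 0.741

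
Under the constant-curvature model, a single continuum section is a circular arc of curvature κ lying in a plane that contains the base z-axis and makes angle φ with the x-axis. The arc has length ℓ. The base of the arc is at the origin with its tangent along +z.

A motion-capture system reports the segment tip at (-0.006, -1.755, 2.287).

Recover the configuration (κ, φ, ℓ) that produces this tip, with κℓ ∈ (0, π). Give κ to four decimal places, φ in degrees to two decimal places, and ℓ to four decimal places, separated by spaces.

0.4224 269.80 3.0994

ρ = √(x²+y²) = √(-0.006² + -1.755²) = 1.75501
φ = atan2(y, x) mod 360° = atan2(-1.755, -0.006) = 269.8041°
|p|² = ρ² + z² = 1.75501² + 2.287² = 8.31043
κ = 2ρ / |p|² = 2×1.75501 / 8.31043 = 0.42236
θ = 2·atan2(ρ, z) = 2·atan2(1.75501, 2.287) = 1.30907 rad
ℓ = θ/κ = 1.30907/0.42236 = 3.09939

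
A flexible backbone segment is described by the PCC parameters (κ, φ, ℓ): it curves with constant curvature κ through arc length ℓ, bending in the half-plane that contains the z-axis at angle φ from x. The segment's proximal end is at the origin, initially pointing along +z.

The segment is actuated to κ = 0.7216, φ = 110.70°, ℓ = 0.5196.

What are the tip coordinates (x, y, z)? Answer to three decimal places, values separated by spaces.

-0.034 0.090 0.508

θ = κ·ℓ = 0.7216 × 0.5196 = 0.37494 rad
ρ = (1 − cos θ)/κ = (1 − 0.93053)/0.7216 = 0.09627
z = sin θ / κ = 0.36622/0.7216 = 0.50751
x = ρ cos φ = 0.09627 × cos(110.70°) = -0.03403
y = ρ sin φ = 0.09627 × sin(110.70°) = 0.09006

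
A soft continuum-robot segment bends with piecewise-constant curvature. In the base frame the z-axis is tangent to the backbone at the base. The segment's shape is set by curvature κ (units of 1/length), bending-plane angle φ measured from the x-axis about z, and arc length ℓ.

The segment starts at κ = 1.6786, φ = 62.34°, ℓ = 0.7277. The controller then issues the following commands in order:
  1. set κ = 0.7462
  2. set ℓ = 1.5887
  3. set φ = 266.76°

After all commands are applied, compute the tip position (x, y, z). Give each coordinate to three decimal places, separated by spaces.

-0.047 -0.835 1.242

initial: κ=1.6786, φ=62.34°, ℓ=0.7277
cmd 1: set κ=0.7462 → (κ,φ,ℓ)=(0.7462,62.34°,0.7277) → tip=(0.0895,0.1707,0.6925)
cmd 2: set ℓ=1.5887 → (κ,φ,ℓ)=(0.7462,62.34°,1.5887) → tip=(0.3883,0.7409,1.2419)
cmd 3: set φ=266.76° → (κ,φ,ℓ)=(0.7462,266.76°,1.5887) → tip=(-0.0473,-0.8351,1.2419)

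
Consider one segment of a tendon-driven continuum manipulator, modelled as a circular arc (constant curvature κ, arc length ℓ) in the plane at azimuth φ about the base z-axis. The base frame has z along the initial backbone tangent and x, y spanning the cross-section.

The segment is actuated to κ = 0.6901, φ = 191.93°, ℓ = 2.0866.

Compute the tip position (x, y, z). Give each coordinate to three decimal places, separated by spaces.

-1.233 -0.260 1.437

θ = κ·ℓ = 0.6901 × 2.0866 = 1.43996 rad
ρ = (1 − cos θ)/κ = (1 − 0.13046)/0.6901 = 1.26002
z = sin θ / κ = 0.99145/0.6901 = 1.43668
x = ρ cos φ = 1.26002 × cos(191.93°) = -1.23280
y = ρ sin φ = 1.26002 × sin(191.93°) = -0.26047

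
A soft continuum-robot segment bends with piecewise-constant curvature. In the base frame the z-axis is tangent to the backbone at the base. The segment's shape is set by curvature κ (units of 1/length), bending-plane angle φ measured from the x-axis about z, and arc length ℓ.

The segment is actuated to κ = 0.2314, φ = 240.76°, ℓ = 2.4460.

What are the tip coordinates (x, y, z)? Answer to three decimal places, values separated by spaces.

-0.329 -0.588 2.317

θ = κ·ℓ = 0.2314 × 2.4460 = 0.56600 rad
ρ = (1 − cos θ)/κ = (1 − 0.84405)/0.2314 = 0.67394
z = sin θ / κ = 0.53626/0.2314 = 2.31748
x = ρ cos φ = 0.67394 × cos(240.76°) = -0.32920
y = ρ sin φ = 0.67394 × sin(240.76°) = -0.58807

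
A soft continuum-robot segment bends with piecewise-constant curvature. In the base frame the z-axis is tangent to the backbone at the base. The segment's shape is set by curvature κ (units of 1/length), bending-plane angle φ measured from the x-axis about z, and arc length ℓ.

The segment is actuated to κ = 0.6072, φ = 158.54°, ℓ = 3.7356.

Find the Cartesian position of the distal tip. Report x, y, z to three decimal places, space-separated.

-2.517 0.990 1.262

θ = κ·ℓ = 0.6072 × 3.7356 = 2.26826 rad
ρ = (1 − cos θ)/κ = (1 − -0.64227)/0.6072 = 2.70467
z = sin θ / κ = 0.76648/0.6072 = 1.26231
x = ρ cos φ = 2.70467 × cos(158.54°) = -2.51716
y = ρ sin φ = 2.70467 × sin(158.54°) = 0.98951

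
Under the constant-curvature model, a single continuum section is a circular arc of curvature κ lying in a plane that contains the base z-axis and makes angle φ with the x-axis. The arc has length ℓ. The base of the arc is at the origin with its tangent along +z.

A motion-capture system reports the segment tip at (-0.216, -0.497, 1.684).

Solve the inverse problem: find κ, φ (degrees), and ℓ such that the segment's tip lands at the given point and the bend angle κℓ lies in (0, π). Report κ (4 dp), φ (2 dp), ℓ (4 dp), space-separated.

ρ = √(x²+y²) = √(-0.216² + -0.497²) = 0.54191
φ = atan2(y, x) mod 360° = atan2(-0.497, -0.216) = 246.5099°
|p|² = ρ² + z² = 0.54191² + 1.684² = 3.12952
κ = 2ρ / |p|² = 2×0.54191 / 3.12952 = 0.34632
θ = 2·atan2(ρ, z) = 2·atan2(0.54191, 1.684) = 0.62267 rad
ℓ = θ/κ = 0.62267/0.34632 = 1.79795

0.3463 246.51 1.7980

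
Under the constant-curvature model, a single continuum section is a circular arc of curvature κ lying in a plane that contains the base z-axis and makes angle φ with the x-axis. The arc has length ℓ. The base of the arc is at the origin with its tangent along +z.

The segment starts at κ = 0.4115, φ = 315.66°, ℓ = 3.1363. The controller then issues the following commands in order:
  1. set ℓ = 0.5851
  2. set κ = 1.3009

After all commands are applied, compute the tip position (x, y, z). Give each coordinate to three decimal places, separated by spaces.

initial: κ=0.4115, φ=315.66°, ℓ=3.1363
cmd 1: set ℓ=0.5851 → (κ,φ,ℓ)=(0.4115,315.66°,0.5851) → tip=(0.0501,-0.0490,0.5795)
cmd 2: set κ=1.3009 → (κ,φ,ℓ)=(1.3009,315.66°,0.5851) → tip=(0.1517,-0.1483,0.5302)

0.152 -0.148 0.530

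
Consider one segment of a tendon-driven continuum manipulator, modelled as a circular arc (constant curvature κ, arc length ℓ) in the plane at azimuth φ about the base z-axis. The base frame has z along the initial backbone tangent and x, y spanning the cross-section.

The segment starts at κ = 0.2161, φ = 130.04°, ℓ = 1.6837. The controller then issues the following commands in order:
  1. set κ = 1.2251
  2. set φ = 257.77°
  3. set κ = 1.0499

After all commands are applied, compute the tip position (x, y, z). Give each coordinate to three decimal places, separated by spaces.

initial: κ=0.2161, φ=130.04°, ℓ=1.6837
cmd 1: set κ=1.2251 → (κ,φ,ℓ)=(1.2251,130.04°,1.6837) → tip=(-0.7731,0.9201,0.7195)
cmd 2: set φ=257.77° → (κ,φ,ℓ)=(1.2251,257.77°,1.6837) → tip=(-0.2546,-1.1745,0.7195)
cmd 3: set κ=1.0499 → (κ,φ,ℓ)=(1.0499,257.77°,1.6837) → tip=(-0.2412,-1.1130,0.9341)

-0.241 -1.113 0.934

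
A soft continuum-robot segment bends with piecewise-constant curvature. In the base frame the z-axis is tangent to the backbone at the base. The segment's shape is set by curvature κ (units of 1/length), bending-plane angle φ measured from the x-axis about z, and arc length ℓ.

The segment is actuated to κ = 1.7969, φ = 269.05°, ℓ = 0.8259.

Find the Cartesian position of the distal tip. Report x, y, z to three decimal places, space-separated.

-0.008 -0.508 0.554

θ = κ·ℓ = 1.7969 × 0.8259 = 1.48406 rad
ρ = (1 − cos θ)/κ = (1 − 0.08663)/1.7969 = 0.50830
z = sin θ / κ = 0.99624/1.7969 = 0.55442
x = ρ cos φ = 0.50830 × cos(269.05°) = -0.00843
y = ρ sin φ = 0.50830 × sin(269.05°) = -0.50823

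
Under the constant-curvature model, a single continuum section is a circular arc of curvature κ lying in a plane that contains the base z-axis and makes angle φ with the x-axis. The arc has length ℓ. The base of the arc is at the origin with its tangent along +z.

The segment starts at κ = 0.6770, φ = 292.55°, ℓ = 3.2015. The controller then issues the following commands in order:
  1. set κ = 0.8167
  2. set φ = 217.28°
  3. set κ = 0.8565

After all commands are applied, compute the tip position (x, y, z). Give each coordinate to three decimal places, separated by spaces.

-1.785 -1.359 0.454

initial: κ=0.6770, φ=292.55°, ℓ=3.2015
cmd 1: set κ=0.8167 → (κ,φ,ℓ)=(0.8167,292.55°,3.2015) → tip=(0.8754,-2.1083,0.6157)
cmd 2: set φ=217.28° → (κ,φ,ℓ)=(0.8167,217.28°,3.2015) → tip=(-1.8164,-1.3827,0.6157)
cmd 3: set κ=0.8565 → (κ,φ,ℓ)=(0.8565,217.28°,3.2015) → tip=(-1.7848,-1.3587,0.4541)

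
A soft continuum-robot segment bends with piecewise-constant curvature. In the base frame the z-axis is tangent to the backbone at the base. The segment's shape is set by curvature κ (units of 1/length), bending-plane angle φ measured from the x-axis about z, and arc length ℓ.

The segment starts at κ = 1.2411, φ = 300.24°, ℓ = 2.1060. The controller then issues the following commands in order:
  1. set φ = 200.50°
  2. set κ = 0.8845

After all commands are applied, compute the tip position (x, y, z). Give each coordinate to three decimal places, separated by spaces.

initial: κ=1.2411, φ=300.24°, ℓ=2.1060
cmd 1: set φ=200.50° → (κ,φ,ℓ)=(1.2411,200.50°,2.1060) → tip=(-1.4067,-0.5259,0.4058)
cmd 2: set κ=0.8845 → (κ,φ,ℓ)=(0.8845,200.50°,2.1060) → tip=(-1.3638,-0.5099,1.0827)

-1.364 -0.510 1.083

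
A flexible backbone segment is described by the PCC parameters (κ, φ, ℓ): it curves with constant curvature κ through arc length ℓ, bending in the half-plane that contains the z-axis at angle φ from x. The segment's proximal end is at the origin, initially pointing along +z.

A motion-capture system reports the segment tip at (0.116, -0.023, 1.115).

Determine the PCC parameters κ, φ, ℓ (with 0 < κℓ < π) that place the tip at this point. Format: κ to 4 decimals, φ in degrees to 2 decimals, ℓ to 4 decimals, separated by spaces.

0.1881 348.79 1.1233

ρ = √(x²+y²) = √(0.116² + -0.023²) = 0.11826
φ = atan2(y, x) mod 360° = atan2(-0.023, 0.116) = 348.7851°
|p|² = ρ² + z² = 0.11826² + 1.115² = 1.25721
κ = 2ρ / |p|² = 2×0.11826 / 1.25721 = 0.18813
θ = 2·atan2(ρ, z) = 2·atan2(0.11826, 1.115) = 0.21133 rad
ℓ = θ/κ = 0.21133/0.18813 = 1.12334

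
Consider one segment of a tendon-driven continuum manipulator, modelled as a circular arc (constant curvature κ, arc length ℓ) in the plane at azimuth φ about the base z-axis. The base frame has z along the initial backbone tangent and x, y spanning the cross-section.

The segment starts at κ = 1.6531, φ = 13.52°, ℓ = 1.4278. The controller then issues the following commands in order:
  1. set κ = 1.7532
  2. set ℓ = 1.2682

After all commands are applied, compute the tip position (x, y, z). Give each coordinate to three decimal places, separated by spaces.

0.891 0.214 0.453

initial: κ=1.6531, φ=13.52°, ℓ=1.4278
cmd 1: set κ=1.7532 → (κ,φ,ℓ)=(1.7532,13.52°,1.4278) → tip=(0.9999,0.2404,0.3399)
cmd 2: set ℓ=1.2682 → (κ,φ,ℓ)=(1.7532,13.52°,1.2682) → tip=(0.8914,0.2143,0.4532)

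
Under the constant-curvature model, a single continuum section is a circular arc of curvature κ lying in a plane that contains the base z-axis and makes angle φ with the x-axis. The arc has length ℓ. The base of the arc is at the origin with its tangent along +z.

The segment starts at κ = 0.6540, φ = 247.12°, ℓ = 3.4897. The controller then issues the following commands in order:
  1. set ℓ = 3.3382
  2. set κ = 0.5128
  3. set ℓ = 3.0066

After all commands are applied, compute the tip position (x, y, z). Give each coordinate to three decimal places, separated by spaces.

initial: κ=0.6540, φ=247.12°, ℓ=3.4897
cmd 1: set ℓ=3.3382 → (κ,φ,ℓ)=(0.6540,247.12°,3.3382) → tip=(-0.9362,-2.2185,1.2512)
cmd 2: set κ=0.5128 → (κ,φ,ℓ)=(0.5128,247.12°,3.3382) → tip=(-0.8648,-2.0492,1.9307)
cmd 3: set ℓ=3.0066 → (κ,φ,ℓ)=(0.5128,247.12°,3.0066) → tip=(-0.7362,-1.7445,1.9493)

-0.736 -1.745 1.949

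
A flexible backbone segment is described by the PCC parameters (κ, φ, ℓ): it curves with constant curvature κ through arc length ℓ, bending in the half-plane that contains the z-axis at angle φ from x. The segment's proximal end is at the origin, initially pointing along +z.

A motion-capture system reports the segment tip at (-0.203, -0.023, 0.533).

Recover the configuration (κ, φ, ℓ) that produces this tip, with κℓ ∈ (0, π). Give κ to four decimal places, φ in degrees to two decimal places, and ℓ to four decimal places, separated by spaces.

ρ = √(x²+y²) = √(-0.203² + -0.023²) = 0.20430
φ = atan2(y, x) mod 360° = atan2(-0.023, -0.203) = 186.4641°
|p|² = ρ² + z² = 0.20430² + 0.533² = 0.32583
κ = 2ρ / |p|² = 2×0.20430 / 0.32583 = 1.25403
θ = 2·atan2(ρ, z) = 2·atan2(0.20430, 0.533) = 0.73205 rad
ℓ = θ/κ = 0.73205/1.25403 = 0.58376

1.2540 186.46 0.5838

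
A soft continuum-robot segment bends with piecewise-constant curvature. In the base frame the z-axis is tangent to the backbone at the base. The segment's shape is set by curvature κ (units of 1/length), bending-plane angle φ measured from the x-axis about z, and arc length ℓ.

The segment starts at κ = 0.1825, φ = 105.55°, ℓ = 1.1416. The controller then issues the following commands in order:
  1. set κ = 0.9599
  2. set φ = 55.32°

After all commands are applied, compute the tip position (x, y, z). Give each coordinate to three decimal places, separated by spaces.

0.322 0.465 0.926

initial: κ=0.1825, φ=105.55°, ℓ=1.1416
cmd 1: set κ=0.9599 → (κ,φ,ℓ)=(0.9599,105.55°,1.1416) → tip=(-0.1516,0.5447,0.9265)
cmd 2: set φ=55.32° → (κ,φ,ℓ)=(0.9599,55.32°,1.1416) → tip=(0.3217,0.4649,0.9265)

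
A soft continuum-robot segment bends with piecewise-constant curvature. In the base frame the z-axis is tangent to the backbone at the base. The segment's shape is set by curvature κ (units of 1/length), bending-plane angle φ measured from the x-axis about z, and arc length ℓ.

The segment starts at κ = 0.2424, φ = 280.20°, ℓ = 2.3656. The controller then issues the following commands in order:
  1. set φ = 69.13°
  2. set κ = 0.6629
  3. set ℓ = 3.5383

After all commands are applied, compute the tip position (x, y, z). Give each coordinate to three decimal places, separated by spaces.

initial: κ=0.2424, φ=280.20°, ℓ=2.3656
cmd 1: set φ=69.13° → (κ,φ,ℓ)=(0.2424,69.13°,2.3656) → tip=(0.2351,0.6166,2.2381)
cmd 2: set κ=0.6629 → (κ,φ,ℓ)=(0.6629,69.13°,2.3656) → tip=(0.5360,1.4058,1.5085)
cmd 3: set ℓ=3.5383 → (κ,φ,ℓ)=(0.6629,69.13°,3.5383) → tip=(0.9133,2.3956,1.0780)

0.913 2.396 1.078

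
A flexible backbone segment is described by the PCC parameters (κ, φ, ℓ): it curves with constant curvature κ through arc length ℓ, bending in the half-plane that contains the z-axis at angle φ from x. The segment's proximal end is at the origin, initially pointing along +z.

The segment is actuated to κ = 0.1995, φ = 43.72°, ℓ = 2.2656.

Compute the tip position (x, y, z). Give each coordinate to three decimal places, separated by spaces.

θ = κ·ℓ = 0.1995 × 2.2656 = 0.45199 rad
ρ = (1 − cos θ)/κ = (1 − 0.89958)/0.1995 = 0.50335
z = sin θ / κ = 0.43675/0.1995 = 2.18924
x = ρ cos φ = 0.50335 × cos(43.72°) = 0.36379
y = ρ sin φ = 0.50335 × sin(43.72°) = 0.34789

0.364 0.348 2.189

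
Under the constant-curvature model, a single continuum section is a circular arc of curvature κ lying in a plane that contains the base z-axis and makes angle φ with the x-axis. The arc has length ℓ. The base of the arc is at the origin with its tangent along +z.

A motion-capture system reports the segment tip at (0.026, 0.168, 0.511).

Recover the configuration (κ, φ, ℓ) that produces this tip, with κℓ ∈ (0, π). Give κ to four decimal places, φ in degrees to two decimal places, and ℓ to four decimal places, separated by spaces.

1.1723 81.20 0.5479

ρ = √(x²+y²) = √(0.026² + 0.168²) = 0.17000
φ = atan2(y, x) mod 360° = atan2(0.168, 0.026) = 81.2026°
|p|² = ρ² + z² = 0.17000² + 0.511² = 0.29002
κ = 2ρ / |p|² = 2×0.17000 / 0.29002 = 1.17233
θ = 2·atan2(ρ, z) = 2·atan2(0.17000, 0.511) = 0.64233 rad
ℓ = θ/κ = 0.64233/1.17233 = 0.54791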